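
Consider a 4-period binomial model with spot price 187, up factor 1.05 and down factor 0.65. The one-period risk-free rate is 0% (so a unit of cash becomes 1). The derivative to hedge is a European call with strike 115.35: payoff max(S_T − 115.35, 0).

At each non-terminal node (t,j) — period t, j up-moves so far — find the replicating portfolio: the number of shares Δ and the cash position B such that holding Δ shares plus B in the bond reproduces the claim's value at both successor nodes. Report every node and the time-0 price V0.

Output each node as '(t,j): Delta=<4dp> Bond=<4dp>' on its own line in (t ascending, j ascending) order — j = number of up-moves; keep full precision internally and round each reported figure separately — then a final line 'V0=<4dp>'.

(0,0): Delta=0.8729 Bond=-89.1069
(1,0): Delta=0.3993 Bond=-31.5506
(1,1): Delta=0.9147 Bond=-97.3293
(2,0): Delta=0.0000 Bond=0.0000
(2,1): Delta=0.4347 Bond=-36.0578
(2,2): Delta=0.9572 Bond=-106.0824
(3,0): Delta=0.0000 Bond=0.0000
(3,1): Delta=0.0000 Bond=0.0000
(3,2): Delta=0.4731 Bond=-41.2089
(3,3): Delta=1.0000 Bond=-115.3500
V0=74.1172

Since d<R<u, set p* = (R−d)/(u−d) = 0.8750; price each node as the discounted p*-expectation of its children.
Terminal payoffs: V(4,0)=0.0000, V(4,1)=0.0000, V(4,2)=0.0000, V(4,3)=25.3593, V(4,4)=111.9497
  t=3,j=0: stock 51.3549 → up 53.9226 (V=0.0000), down 33.3807 (V=0.0000). Price 0.0000; hedge Δ=0.0000, bond B=0.0000.
  t=3,j=1: stock 82.9579 → up 87.1058 (V=0.0000), down 53.9226 (V=0.0000). Price 0.0000; hedge Δ=0.0000, bond B=0.0000.
  t=3,j=2: stock 134.0089 → up 140.7093 (V=25.3593), down 87.1058 (V=0.0000). Price 22.1894; hedge Δ=0.4731, bond B=-41.2089.
  t=3,j=3: stock 216.4759 → up 227.2997 (V=111.9497), down 140.7093 (V=25.3593). Price 101.1259; hedge Δ=1.0000, bond B=-115.3500.
  t=2,j=0: stock 79.0075 → up 82.9579 (V=0.0000), down 51.3549 (V=0.0000). Price 0.0000; hedge Δ=0.0000, bond B=0.0000.
  t=2,j=1: stock 127.6275 → up 134.0089 (V=22.1894), down 82.9579 (V=0.0000). Price 19.4157; hedge Δ=0.4347, bond B=-36.0578.
  t=2,j=2: stock 206.1675 → up 216.4759 (V=101.1259), down 134.0089 (V=22.1894). Price 91.2588; hedge Δ=0.9572, bond B=-106.0824.
  t=1,j=0: stock 121.5500 → up 127.6275 (V=19.4157), down 79.0075 (V=0.0000). Price 16.9888; hedge Δ=0.3993, bond B=-31.5506.
  t=1,j=1: stock 196.3500 → up 206.1675 (V=91.2588), down 127.6275 (V=19.4157). Price 82.2784; hedge Δ=0.9147, bond B=-97.3293.
  t=0,j=0: stock 187.0000 → up 196.3500 (V=82.2784), down 121.5500 (V=16.9888). Price 74.1172; hedge Δ=0.8729, bond B=-89.1069.
Self-financing check: at every node Δ·S+B equals the discounted successor values.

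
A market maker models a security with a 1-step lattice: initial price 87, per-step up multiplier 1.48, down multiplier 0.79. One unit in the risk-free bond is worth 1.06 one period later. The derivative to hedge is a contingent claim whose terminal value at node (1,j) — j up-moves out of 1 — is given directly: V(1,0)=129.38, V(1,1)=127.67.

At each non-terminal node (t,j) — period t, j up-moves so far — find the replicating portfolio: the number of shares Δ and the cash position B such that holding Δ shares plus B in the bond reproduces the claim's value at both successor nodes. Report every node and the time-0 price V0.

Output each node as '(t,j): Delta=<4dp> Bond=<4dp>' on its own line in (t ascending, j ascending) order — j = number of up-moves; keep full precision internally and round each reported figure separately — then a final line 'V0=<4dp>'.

The replicating-portfolio and risk-neutral prices coincide; use p* = (1.06−0.79)/(1.48−0.79) = 0.3913 for the latter.
At expiry t=1: V(1,0)=129.3800, V(1,1)=127.6700
Node (0,0) S=87.0000: V=(p*·127.6700+(1−p*)·129.3800)/1.06=121.4253; Δ=(127.6700−129.3800)/(128.7600−68.7300)=-0.0285; B=V−Δ·S=123.9036
Self-financing check: at every node Δ·S+B equals the discounted successor values.

(0,0): Delta=-0.0285 Bond=123.9036
V0=121.4253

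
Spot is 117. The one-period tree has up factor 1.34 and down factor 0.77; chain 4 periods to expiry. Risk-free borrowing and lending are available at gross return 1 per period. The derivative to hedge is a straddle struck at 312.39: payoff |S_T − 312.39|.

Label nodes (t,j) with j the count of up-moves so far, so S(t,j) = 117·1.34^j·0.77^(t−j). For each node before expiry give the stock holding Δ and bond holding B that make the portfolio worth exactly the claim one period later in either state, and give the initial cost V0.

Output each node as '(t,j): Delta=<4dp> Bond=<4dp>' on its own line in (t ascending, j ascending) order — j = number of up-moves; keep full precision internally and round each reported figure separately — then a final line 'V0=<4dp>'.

(0,0): Delta=-0.8722 Bond=300.8809
(1,0): Delta=-1.0000 Bond=312.3900
(1,1): Delta=-0.7637 Bond=283.8675
(2,0): Delta=-1.0000 Bond=312.3900
(2,1): Delta=-1.0000 Bond=312.3900
(2,2): Delta=-0.5630 Bond=241.7037
(3,0): Delta=-1.0000 Bond=312.3900
(3,1): Delta=-1.0000 Bond=312.3900
(3,2): Delta=-1.0000 Bond=312.3900
(3,3): Delta=-0.1919 Bond=137.2110
V0=198.8278

The replicating-portfolio and risk-neutral prices coincide; use p* = (1−0.77)/(1.34−0.77) = 0.4035 for the latter.
Terminal values V(4,·): V(4,0)=271.2609, V(4,1)=240.8148, V(4,2)=187.8305, V(4,3)=95.6241, V(4,4)=64.8390
Node (3,0) S=53.4144: V=(p*·240.8148+(1−p*)·271.2609)/1=258.9756; Δ=(240.8148−271.2609)/(71.5752−41.1291)=-1.0000; B=V−Δ·S=312.3900
Node (3,1) S=92.9549: V=(p*·187.8305+(1−p*)·240.8148)/1=219.4351; Δ=(187.8305−240.8148)/(124.5595−71.5752)=-1.0000; B=V−Δ·S=312.3900
Node (3,2) S=161.7656: V=(p*·95.6241+(1−p*)·187.8305)/1=150.6244; Δ=(95.6241−187.8305)/(216.7659−124.5595)=-1.0000; B=V−Δ·S=312.3900
Node (3,3) S=281.5142: V=(p*·64.8390+(1−p*)·95.6241)/1=83.2020; Δ=(64.8390−95.6241)/(377.2290−216.7659)=-0.1919; B=V−Δ·S=137.2110
Node (2,0) S=69.3693: V=(p*·219.4351+(1−p*)·258.9756)/1=243.0207; Δ=(219.4351−258.9756)/(92.9549−53.4144)=-1.0000; B=V−Δ·S=312.3900
Node (2,1) S=120.7206: V=(p*·150.6244+(1−p*)·219.4351)/1=191.6694; Δ=(150.6244−219.4351)/(161.7656−92.9549)=-1.0000; B=V−Δ·S=312.3900
Node (2,2) S=210.0852: V=(p*·83.2020+(1−p*)·150.6244)/1=123.4189; Δ=(83.2020−150.6244)/(281.5142−161.7656)=-0.5630; B=V−Δ·S=241.7037
Node (1,0) S=90.0900: V=(p*·191.6694+(1−p*)·243.0207)/1=222.3000; Δ=(191.6694−243.0207)/(120.7206−69.3693)=-1.0000; B=V−Δ·S=312.3900
Node (1,1) S=156.7800: V=(p*·123.4189+(1−p*)·191.6694)/1=164.1297; Δ=(123.4189−191.6694)/(210.0852−120.7206)=-0.7637; B=V−Δ·S=283.8675
Node (0,0) S=117.0000: V=(p*·164.1297+(1−p*)·222.3000)/1=198.8278; Δ=(164.1297−222.3000)/(156.7800−90.0900)=-0.8722; B=V−Δ·S=300.8809
Each (Δ,B) replicates both successor values, so the strategy is self-financing and V0 is arbitrage-free.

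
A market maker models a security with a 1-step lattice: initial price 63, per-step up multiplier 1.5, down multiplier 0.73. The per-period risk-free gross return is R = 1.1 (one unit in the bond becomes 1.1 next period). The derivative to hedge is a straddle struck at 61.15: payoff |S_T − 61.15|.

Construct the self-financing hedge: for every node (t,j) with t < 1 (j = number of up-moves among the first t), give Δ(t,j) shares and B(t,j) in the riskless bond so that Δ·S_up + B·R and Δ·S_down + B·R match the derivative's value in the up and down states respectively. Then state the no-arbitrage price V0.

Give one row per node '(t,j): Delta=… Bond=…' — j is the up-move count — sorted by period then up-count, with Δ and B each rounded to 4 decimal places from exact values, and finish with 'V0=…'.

(0,0): Delta=0.3750 Bond=-1.8955
V0=21.7279

No-arbitrage ⇒ martingale measure with p* = (R−d)/(u−d) = 0.4805.
At expiry t=1: V(1,0)=15.1600, V(1,1)=33.3500
(0,0): S=63.0000. Δ = (V_up−V_dn)/(S_up−S_dn) = (33.3500−15.1600)/(94.5000−45.9900) = 0.3750. V = [p*·33.3500 + (1−p*)·15.1600]/1.1 = 21.7279. B = V − Δ·S = -1.8955.
Root portfolio cost Δ·63+B reproduces V0=21.7279.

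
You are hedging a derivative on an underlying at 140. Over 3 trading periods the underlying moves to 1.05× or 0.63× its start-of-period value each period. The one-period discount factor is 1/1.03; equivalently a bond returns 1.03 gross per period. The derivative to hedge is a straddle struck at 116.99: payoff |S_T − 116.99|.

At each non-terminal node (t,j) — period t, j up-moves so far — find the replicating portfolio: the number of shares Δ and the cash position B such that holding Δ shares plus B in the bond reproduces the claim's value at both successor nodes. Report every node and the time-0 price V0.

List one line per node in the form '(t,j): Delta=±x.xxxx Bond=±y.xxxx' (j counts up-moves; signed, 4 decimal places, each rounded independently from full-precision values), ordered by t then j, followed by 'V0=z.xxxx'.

Risk-neutral probability p* = (R−d)/(u−d) = (1.03−0.63)/(1.05−0.63) = 0.9524.
Terminal values V(3,·): V(3,0)=81.9834, V(3,1)=58.6457, V(3,2)=19.7495, V(3,3)=45.0775
Node (2,0) S=55.5660: V=(p*·58.6457+(1−p*)·81.9834)/1.03=58.0165; Δ=(58.6457−81.9834)/(58.3443−35.0066)=-1.0000; B=V−Δ·S=113.5825
Node (2,1) S=92.6100: V=(p*·19.7495+(1−p*)·58.6457)/1.03=20.9725; Δ=(19.7495−58.6457)/(97.2405−58.3443)=-1.0000; B=V−Δ·S=113.5825
Node (2,2) S=154.3500: V=(p*·45.0775+(1−p*)·19.7495)/1.03=42.5936; Δ=(45.0775−19.7495)/(162.0675−97.2405)=0.3907; B=V−Δ·S=-17.7112
Node (1,0) S=88.2000: V=(p*·20.9725+(1−p*)·58.0165)/1.03=22.0743; Δ=(20.9725−58.0165)/(92.6100−55.5660)=-1.0000; B=V−Δ·S=110.2743
Node (1,1) S=147.0000: V=(p*·42.5936+(1−p*)·20.9725)/1.03=40.3534; Δ=(42.5936−20.9725)/(154.3500−92.6100)=0.3502; B=V−Δ·S=-11.1253
Node (0,0) S=140.0000: V=(p*·40.3534+(1−p*)·22.0743)/1.03=38.3330; Δ=(40.3534−22.0743)/(147.0000−88.2000)=0.3109; B=V−Δ·S=-5.1887
Each (Δ,B) replicates both successor values, so the strategy is self-financing and V0 is arbitrage-free.

(0,0): Delta=0.3109 Bond=-5.1887
(1,0): Delta=-1.0000 Bond=110.2743
(1,1): Delta=0.3502 Bond=-11.1253
(2,0): Delta=-1.0000 Bond=113.5825
(2,1): Delta=-1.0000 Bond=113.5825
(2,2): Delta=0.3907 Bond=-17.7112
V0=38.3330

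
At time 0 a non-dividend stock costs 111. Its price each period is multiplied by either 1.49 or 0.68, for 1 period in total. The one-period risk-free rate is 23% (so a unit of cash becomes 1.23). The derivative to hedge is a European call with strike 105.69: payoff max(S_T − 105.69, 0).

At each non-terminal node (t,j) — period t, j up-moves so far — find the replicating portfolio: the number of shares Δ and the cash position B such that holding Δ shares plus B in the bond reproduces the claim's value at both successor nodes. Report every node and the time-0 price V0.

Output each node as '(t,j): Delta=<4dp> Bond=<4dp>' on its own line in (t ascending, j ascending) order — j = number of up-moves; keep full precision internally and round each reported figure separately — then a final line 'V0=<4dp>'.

Under the risk-neutral measure, an up-move has probability p* = (R−d)/(u−d) = 0.6790 and values discount at R = 1.23.
Terminal payoffs: V(1,0)=0.0000, V(1,1)=59.7000
Node (0,0) S=111.0000: V=(p*·59.7000+(1−p*)·0.0000)/1.23=32.9569; Δ=(59.7000−0.0000)/(165.3900−75.4800)=0.6640; B=V−Δ·S=-40.7468
Check: Δ(0,0)·S0 + B(0,0) = 32.9569 = V0.

(0,0): Delta=0.6640 Bond=-40.7468
V0=32.9569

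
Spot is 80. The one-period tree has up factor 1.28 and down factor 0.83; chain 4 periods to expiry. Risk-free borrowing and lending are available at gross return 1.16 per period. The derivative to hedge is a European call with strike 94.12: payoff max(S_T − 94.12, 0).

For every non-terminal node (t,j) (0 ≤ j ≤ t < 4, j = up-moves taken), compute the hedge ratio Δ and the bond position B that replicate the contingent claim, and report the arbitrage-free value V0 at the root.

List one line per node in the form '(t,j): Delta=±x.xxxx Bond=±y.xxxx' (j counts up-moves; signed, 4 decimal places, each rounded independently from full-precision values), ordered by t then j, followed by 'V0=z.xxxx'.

No-arbitrage ⇒ martingale measure with p* = (R−d)/(u−d) = 0.7333.
At expiry t=4: V(4,0)=0.0000, V(4,1)=0.0000, V(4,2)=0.0000, V(4,3)=45.1309, V(4,4)=120.6284
  t=3,j=0: stock 45.7430 → up 58.5510 (V=0.0000), down 37.9667 (V=0.0000). Price 0.0000; hedge Δ=0.0000, bond B=0.0000.
  t=3,j=1: stock 70.5434 → up 90.2955 (V=0.0000), down 58.5510 (V=0.0000). Price 0.0000; hedge Δ=0.0000, bond B=0.0000.
  t=3,j=2: stock 108.7898 → up 139.2509 (V=45.1309), down 90.2955 (V=0.0000). Price 28.5310; hedge Δ=0.9219, bond B=-71.7598.
  t=3,j=3: stock 167.7722 → up 214.7484 (V=120.6284), down 139.2509 (V=45.1309). Price 86.6342; hedge Δ=1.0000, bond B=-81.1379.
  t=2,j=0: stock 55.1120 → up 70.5434 (V=0.0000), down 45.7430 (V=0.0000). Price 0.0000; hedge Δ=0.0000, bond B=0.0000.
  t=2,j=1: stock 84.9920 → up 108.7898 (V=28.5310), down 70.5434 (V=0.0000). Price 18.0369; hedge Δ=0.7460, bond B=-45.3654.
  t=2,j=2: stock 131.0720 → up 167.7722 (V=86.6342), down 108.7898 (V=28.5310). Price 61.3276; hedge Δ=0.9851, bond B=-67.7906.
  t=1,j=0: stock 66.4000 → up 84.9920 (V=18.0369), down 55.1120 (V=0.0000). Price 11.4026; hedge Δ=0.6036, bond B=-28.6793.
  t=1,j=1: stock 102.4000 → up 131.0720 (V=61.3276), down 84.9920 (V=18.0369). Price 42.9167; hedge Δ=0.9395, bond B=-53.2850.
  t=0,j=0: stock 80.0000 → up 102.4000 (V=42.9167), down 66.4000 (V=11.4026). Price 29.7526; hedge Δ=0.8754, bond B=-40.2788.
Self-financing check: at every node Δ·S+B equals the discounted successor values.

(0,0): Delta=0.8754 Bond=-40.2788
(1,0): Delta=0.6036 Bond=-28.6793
(1,1): Delta=0.9395 Bond=-53.2850
(2,0): Delta=0.0000 Bond=0.0000
(2,1): Delta=0.7460 Bond=-45.3654
(2,2): Delta=0.9851 Bond=-67.7906
(3,0): Delta=0.0000 Bond=0.0000
(3,1): Delta=0.0000 Bond=0.0000
(3,2): Delta=0.9219 Bond=-71.7598
(3,3): Delta=1.0000 Bond=-81.1379
V0=29.7526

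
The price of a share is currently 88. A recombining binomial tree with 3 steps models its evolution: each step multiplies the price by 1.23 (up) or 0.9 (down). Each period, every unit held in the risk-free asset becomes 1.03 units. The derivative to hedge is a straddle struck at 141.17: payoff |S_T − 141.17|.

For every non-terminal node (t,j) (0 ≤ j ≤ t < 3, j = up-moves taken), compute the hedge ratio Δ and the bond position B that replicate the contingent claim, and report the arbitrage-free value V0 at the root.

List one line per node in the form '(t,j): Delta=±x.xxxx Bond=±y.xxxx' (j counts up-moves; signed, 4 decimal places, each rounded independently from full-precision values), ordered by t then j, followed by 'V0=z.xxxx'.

(0,0): Delta=-0.7725 Bond=111.6941
(1,0): Delta=-1.0000 Bond=133.0663
(1,1): Delta=-0.5163 Bond=87.3197
(2,0): Delta=-1.0000 Bond=137.0583
(2,1): Delta=-1.0000 Bond=137.0583
(2,2): Delta=0.0282 Bond=17.4486
V0=43.7178

The replicating-portfolio and risk-neutral prices coincide; use p* = (1.03−0.9)/(1.23−0.9) = 0.3939 for the latter.
Terminal payoffs: V(3,0)=77.0180, V(3,1)=53.4956, V(3,2)=21.3483, V(3,3)=22.5863
  t=2,j=0: stock 71.2800 → up 87.6744 (V=53.4956), down 64.1520 (V=77.0180). Price 65.7783; hedge Δ=-1.0000, bond B=137.0583.
  t=2,j=1: stock 97.4160 → up 119.8217 (V=21.3483), down 87.6744 (V=53.4956). Price 39.6423; hedge Δ=-1.0000, bond B=137.0583.
  t=2,j=2: stock 133.1352 → up 163.7563 (V=22.5863), down 119.8217 (V=21.3483). Price 21.2000; hedge Δ=0.0282, bond B=17.4486.
  t=1,j=0: stock 79.2000 → up 97.4160 (V=39.6423), down 71.2800 (V=65.7783). Price 53.8663; hedge Δ=-1.0000, bond B=133.0663.
  t=1,j=1: stock 108.2400 → up 133.1352 (V=21.2000), down 97.4160 (V=39.6423). Price 31.4341; hedge Δ=-0.5163, bond B=87.3197.
  t=0,j=0: stock 88.0000 → up 108.2400 (V=31.4341), down 79.2000 (V=53.8663). Price 43.7178; hedge Δ=-0.7725, bond B=111.6941.
Each (Δ,B) replicates both successor values, so the strategy is self-financing and V0 is arbitrage-free.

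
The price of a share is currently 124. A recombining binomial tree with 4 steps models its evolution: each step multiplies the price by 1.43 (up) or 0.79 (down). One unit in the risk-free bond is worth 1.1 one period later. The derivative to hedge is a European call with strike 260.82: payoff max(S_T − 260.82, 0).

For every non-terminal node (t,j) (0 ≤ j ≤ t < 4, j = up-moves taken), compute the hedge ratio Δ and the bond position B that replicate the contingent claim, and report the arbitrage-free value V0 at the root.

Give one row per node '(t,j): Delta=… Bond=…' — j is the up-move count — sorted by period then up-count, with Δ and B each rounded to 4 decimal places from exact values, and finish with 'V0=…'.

(0,0): Delta=0.3378 Bond=-28.0888
(1,0): Delta=0.0793 Bond=-5.5779
(1,1): Delta=0.4898 Bond=-57.8510
(2,0): Delta=0.0000 Bond=0.0000
(2,1): Delta=0.1259 Bond=-12.6672
(2,2): Delta=0.7037 Bond=-117.8933
(3,0): Delta=0.0000 Bond=0.0000
(3,1): Delta=0.0000 Bond=0.0000
(3,2): Delta=0.2000 Bond=-28.7669
(3,3): Delta=1.0000 Bond=-237.1091
V0=13.7928

Risk-neutral probability p* = (R−d)/(u−d) = (1.1−0.79)/(1.43−0.79) = 0.4844.
Terminal values V(4,·): V(4,0)=0.0000, V(4,1)=0.0000, V(4,2)=0.0000, V(4,3)=25.6353, V(4,4)=257.7004
  t=3,j=0: stock 61.1368 → up 87.4257 (V=0.0000), down 48.2981 (V=0.0000). Price 0.0000; hedge Δ=0.0000, bond B=0.0000.
  t=3,j=1: stock 110.6654 → up 158.2515 (V=0.0000), down 87.4257 (V=0.0000). Price 0.0000; hedge Δ=0.0000, bond B=0.0000.
  t=3,j=2: stock 200.3184 → up 286.4553 (V=25.6353), down 158.2515 (V=0.0000). Price 11.2883; hedge Δ=0.2000, bond B=-28.7669.
  t=3,j=3: stock 362.6017 → up 518.5204 (V=257.7004), down 286.4553 (V=25.6353). Price 125.4926; hedge Δ=1.0000, bond B=-237.1091.
  t=2,j=0: stock 77.3884 → up 110.6654 (V=0.0000), down 61.1368 (V=0.0000). Price 0.0000; hedge Δ=0.0000, bond B=0.0000.
  t=2,j=1: stock 140.0828 → up 200.3184 (V=11.2883), down 110.6654 (V=0.0000). Price 4.9707; hedge Δ=0.1259, bond B=-12.6672.
  t=2,j=2: stock 253.5676 → up 362.6017 (V=125.4926), down 200.3184 (V=11.2883). Price 60.5509; hedge Δ=0.7037, bond B=-117.8933.
  t=1,j=0: stock 97.9600 → up 140.0828 (V=4.9707), down 77.3884 (V=0.0000). Price 2.1888; hedge Δ=0.0793, bond B=-5.5779.
  t=1,j=1: stock 177.3200 → up 253.5676 (V=60.5509), down 140.0828 (V=4.9707). Price 28.9930; hedge Δ=0.4898, bond B=-57.8510.
  t=0,j=0: stock 124.0000 → up 177.3200 (V=28.9930), down 97.9600 (V=2.1888). Price 13.7928; hedge Δ=0.3378, bond B=-28.0888.
Check: Δ(0,0)·S0 + B(0,0) = 13.7928 = V0.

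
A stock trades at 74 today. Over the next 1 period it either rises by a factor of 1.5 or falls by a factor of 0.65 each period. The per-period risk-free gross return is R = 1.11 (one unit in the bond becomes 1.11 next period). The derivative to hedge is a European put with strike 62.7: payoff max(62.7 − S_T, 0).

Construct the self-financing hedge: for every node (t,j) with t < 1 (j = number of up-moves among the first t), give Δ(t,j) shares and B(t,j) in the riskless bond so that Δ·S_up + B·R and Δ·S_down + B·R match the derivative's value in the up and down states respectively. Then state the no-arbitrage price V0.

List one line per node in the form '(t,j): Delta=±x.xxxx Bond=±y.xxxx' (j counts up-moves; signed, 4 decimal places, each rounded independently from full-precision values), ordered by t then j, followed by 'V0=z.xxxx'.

(0,0): Delta=-0.2321 Bond=23.2114
V0=6.0350

Risk-neutral probability p* = (R−d)/(u−d) = (1.11−0.65)/(1.5−0.65) = 0.5412.
Payoff layer (t=1): V(1,0)=14.6000, V(1,1)=0.0000
(0,0): S=74.0000. Δ = (V_up−V_dn)/(S_up−S_dn) = (0.0000−14.6000)/(111.0000−48.1000) = -0.2321. V = [p*·0.0000 + (1−p*)·14.6000]/1.11 = 6.0350. B = V − Δ·S = 23.2114.
Check: Δ(0,0)·S0 + B(0,0) = 6.0350 = V0.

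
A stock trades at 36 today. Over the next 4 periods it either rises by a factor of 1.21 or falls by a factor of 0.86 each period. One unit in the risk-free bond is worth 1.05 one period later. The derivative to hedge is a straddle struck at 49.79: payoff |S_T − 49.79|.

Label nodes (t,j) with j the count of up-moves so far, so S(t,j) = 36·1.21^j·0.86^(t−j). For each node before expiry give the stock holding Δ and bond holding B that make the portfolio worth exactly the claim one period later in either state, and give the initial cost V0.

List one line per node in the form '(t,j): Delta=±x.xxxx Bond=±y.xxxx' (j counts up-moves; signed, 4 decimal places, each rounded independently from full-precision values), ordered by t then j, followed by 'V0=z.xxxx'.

Under the risk-neutral measure, an up-move has probability p* = (R−d)/(u−d) = 0.5429 and values discount at R = 1.05.
Terminal payoffs: V(4,0)=30.0977, V(4,1)=22.0834, V(4,2)=10.8075, V(4,3)=5.0575, V(4,4)=27.3792
(3,0): S=22.8980. Δ = (V_up−V_dn)/(S_up−S_dn) = (22.0834−30.0977)/(27.7066−19.6923) = -1.0000. V = [p*·22.0834 + (1−p*)·30.0977]/1.05 = 24.5210. B = V − Δ·S = 47.4190.
(3,1): S=32.2170. Δ = (V_up−V_dn)/(S_up−S_dn) = (10.8075−22.0834)/(38.9825−27.7066) = -1.0000. V = [p*·10.8075 + (1−p*)·22.0834]/1.05 = 15.2021. B = V − Δ·S = 47.4190.
(3,2): S=45.3285. Δ = (V_up−V_dn)/(S_up−S_dn) = (5.0575−10.8075)/(54.8475−38.9825) = -0.3624. V = [p*·5.0575 + (1−p*)·10.8075]/1.05 = 7.3201. B = V − Δ·S = 23.7484.
(3,3): S=63.7762. Δ = (V_up−V_dn)/(S_up−S_dn) = (27.3792−5.0575)/(77.1692−54.8475) = 1.0000. V = [p*·27.3792 + (1−p*)·5.0575]/1.05 = 16.3571. B = V − Δ·S = -47.4190.
(2,0): S=26.6256. Δ = (V_up−V_dn)/(S_up−S_dn) = (15.2021−24.5210)/(32.2170−22.8980) = -1.0000. V = [p*·15.2021 + (1−p*)·24.5210]/1.05 = 18.5354. B = V − Δ·S = 45.1610.
(2,1): S=37.4616. Δ = (V_up−V_dn)/(S_up−S_dn) = (7.3201−15.2021)/(45.3285−32.2170) = -0.6011. V = [p*·7.3201 + (1−p*)·15.2021]/1.05 = 10.4031. B = V − Δ·S = 32.9231.
(2,2): S=52.7076. Δ = (V_up−V_dn)/(S_up−S_dn) = (16.3571−7.3201)/(63.7762−45.3285) = 0.4899. V = [p*·16.3571 + (1−p*)·7.3201]/1.05 = 11.6437. B = V − Δ·S = -14.1765.
(1,0): S=30.9600. Δ = (V_up−V_dn)/(S_up−S_dn) = (10.4031−18.5354)/(37.4616−26.6256) = -0.7505. V = [p*·10.4031 + (1−p*)·18.5354]/1.05 = 13.4483. B = V − Δ·S = 36.6834.
(1,1): S=43.5600. Δ = (V_up−V_dn)/(S_up−S_dn) = (11.6437−10.4031)/(52.7076−37.4616) = 0.0814. V = [p*·11.6437 + (1−p*)·10.4031]/1.05 = 10.5491. B = V − Δ·S = 7.0045.
(0,0): S=36.0000. Δ = (V_up−V_dn)/(S_up−S_dn) = (10.5491−13.4483)/(43.5600−30.9600) = -0.2301. V = [p*·10.5491 + (1−p*)·13.4483]/1.05 = 11.3090. B = V − Δ·S = 19.5924.
Check: Δ(0,0)·S0 + B(0,0) = 11.3090 = V0.

(0,0): Delta=-0.2301 Bond=19.5924
(1,0): Delta=-0.7505 Bond=36.6834
(1,1): Delta=0.0814 Bond=7.0045
(2,0): Delta=-1.0000 Bond=45.1610
(2,1): Delta=-0.6011 Bond=32.9231
(2,2): Delta=0.4899 Bond=-14.1765
(3,0): Delta=-1.0000 Bond=47.4190
(3,1): Delta=-1.0000 Bond=47.4190
(3,2): Delta=-0.3624 Bond=23.7484
(3,3): Delta=1.0000 Bond=-47.4190
V0=11.3090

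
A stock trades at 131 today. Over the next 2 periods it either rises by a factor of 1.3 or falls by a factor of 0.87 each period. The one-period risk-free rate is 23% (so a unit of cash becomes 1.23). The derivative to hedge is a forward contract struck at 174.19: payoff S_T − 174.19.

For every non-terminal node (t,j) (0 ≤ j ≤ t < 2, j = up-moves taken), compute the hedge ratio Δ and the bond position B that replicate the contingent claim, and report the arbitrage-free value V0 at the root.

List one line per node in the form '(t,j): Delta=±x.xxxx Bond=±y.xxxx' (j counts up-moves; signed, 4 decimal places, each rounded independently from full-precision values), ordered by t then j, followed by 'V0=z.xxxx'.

Since d<R<u, set p* = (R−d)/(u−d) = 0.8372; price each node as the discounted p*-expectation of its children.
Terminal payoffs: V(2,0)=-75.0361, V(2,1)=-26.0290, V(2,2)=47.2000
  t=1,j=0: stock 113.9700 → up 148.1610 (V=-26.0290), down 99.1539 (V=-75.0361). Price -27.6479; hedge Δ=1.0000, bond B=-141.6179.
  t=1,j=1: stock 170.3000 → up 221.3900 (V=47.2000), down 148.1610 (V=-26.0290). Price 28.6821; hedge Δ=1.0000, bond B=-141.6179.
  t=0,j=0: stock 131.0000 → up 170.3000 (V=28.6821), down 113.9700 (V=-27.6479). Price 15.8635; hedge Δ=1.0000, bond B=-115.1365.
Root portfolio cost Δ·131+B reproduces V0=15.8635.

(0,0): Delta=1.0000 Bond=-115.1365
(1,0): Delta=1.0000 Bond=-141.6179
(1,1): Delta=1.0000 Bond=-141.6179
V0=15.8635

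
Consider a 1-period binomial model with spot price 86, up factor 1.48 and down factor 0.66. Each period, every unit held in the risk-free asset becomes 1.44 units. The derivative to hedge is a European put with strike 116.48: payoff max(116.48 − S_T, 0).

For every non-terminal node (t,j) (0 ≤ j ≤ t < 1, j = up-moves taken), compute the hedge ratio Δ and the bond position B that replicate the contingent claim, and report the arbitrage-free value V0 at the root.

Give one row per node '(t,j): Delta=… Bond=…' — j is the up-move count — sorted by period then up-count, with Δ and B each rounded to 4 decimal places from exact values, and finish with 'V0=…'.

(0,0): Delta=-0.8469 Bond=74.8523
V0=2.0230

No-arbitrage ⇒ martingale measure with p* = (R−d)/(u−d) = 0.9512.
Terminal values V(1,·): V(1,0)=59.7200, V(1,1)=0.0000
  t=0,j=0: stock 86.0000 → up 127.2800 (V=0.0000), down 56.7600 (V=59.7200). Price 2.0230; hedge Δ=-0.8469, bond B=74.8523.
Each (Δ,B) replicates both successor values, so the strategy is self-financing and V0 is arbitrage-free.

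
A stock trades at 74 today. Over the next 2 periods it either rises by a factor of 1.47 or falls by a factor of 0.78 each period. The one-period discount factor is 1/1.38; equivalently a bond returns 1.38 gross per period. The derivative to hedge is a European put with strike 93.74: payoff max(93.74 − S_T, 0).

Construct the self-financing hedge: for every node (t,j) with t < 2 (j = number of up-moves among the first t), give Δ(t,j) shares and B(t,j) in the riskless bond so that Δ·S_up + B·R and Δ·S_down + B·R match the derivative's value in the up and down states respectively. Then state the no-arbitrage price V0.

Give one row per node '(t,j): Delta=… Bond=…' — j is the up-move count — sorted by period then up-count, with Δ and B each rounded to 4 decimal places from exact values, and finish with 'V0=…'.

No-arbitrage ⇒ martingale measure with p* = (R−d)/(u−d) = 0.8696.
Payoff layer (t=2): V(2,0)=48.7184, V(2,1)=8.8916, V(2,2)=0.0000
Node (1,0) S=57.7200: V=(p*·8.8916+(1−p*)·48.7184)/1.38=10.2075; Δ=(8.8916−48.7184)/(84.8484−45.0216)=-1.0000; B=V−Δ·S=67.9275
Node (1,1) S=108.7800: V=(p*·0.0000+(1−p*)·8.8916)/1.38=0.8404; Δ=(0.0000−8.8916)/(159.9066−84.8484)=-0.1185; B=V−Δ·S=13.7268
Node (0,0) S=74.0000: V=(p*·0.8404+(1−p*)·10.2075)/1.38=1.4944; Δ=(0.8404−10.2075)/(108.7800−57.7200)=-0.1835; B=V−Δ·S=15.0699
Check: Δ(0,0)·S0 + B(0,0) = 1.4944 = V0.

(0,0): Delta=-0.1835 Bond=15.0699
(1,0): Delta=-1.0000 Bond=67.9275
(1,1): Delta=-0.1185 Bond=13.7268
V0=1.4944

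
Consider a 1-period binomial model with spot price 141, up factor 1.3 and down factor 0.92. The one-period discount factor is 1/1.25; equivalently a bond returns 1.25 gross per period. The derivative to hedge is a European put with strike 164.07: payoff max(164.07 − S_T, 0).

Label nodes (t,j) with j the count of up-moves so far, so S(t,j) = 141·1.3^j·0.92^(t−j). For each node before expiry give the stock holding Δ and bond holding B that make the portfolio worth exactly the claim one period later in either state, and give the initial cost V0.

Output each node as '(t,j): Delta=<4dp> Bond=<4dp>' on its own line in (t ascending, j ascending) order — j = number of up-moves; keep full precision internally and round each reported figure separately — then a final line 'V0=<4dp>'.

Risk-neutral probability p* = (R−d)/(u−d) = (1.25−0.92)/(1.3−0.92) = 0.8684.
Terminal values V(1,·): V(1,0)=34.3500, V(1,1)=0.0000
Node (0,0) S=141.0000: V=(p*·0.0000+(1−p*)·34.3500)/1.25=3.6158; Δ=(0.0000−34.3500)/(183.3000−129.7200)=-0.6411; B=V−Δ·S=94.0105
Each (Δ,B) replicates both successor values, so the strategy is self-financing and V0 is arbitrage-free.

(0,0): Delta=-0.6411 Bond=94.0105
V0=3.6158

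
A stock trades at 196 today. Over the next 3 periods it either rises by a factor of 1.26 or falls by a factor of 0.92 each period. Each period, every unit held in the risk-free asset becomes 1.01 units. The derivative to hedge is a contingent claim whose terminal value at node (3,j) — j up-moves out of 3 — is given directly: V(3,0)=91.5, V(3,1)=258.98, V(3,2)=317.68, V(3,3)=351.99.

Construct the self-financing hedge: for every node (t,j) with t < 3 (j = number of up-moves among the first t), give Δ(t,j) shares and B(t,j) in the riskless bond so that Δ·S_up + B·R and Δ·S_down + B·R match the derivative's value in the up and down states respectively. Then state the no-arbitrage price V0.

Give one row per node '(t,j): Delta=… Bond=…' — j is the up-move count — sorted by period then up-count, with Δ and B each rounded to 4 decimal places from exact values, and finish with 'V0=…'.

Under the risk-neutral measure, an up-move has probability p* = (R−d)/(u−d) = 0.2647 and values discount at R = 1.01.
At expiry t=3: V(3,0)=91.5000, V(3,1)=258.9800, V(3,2)=317.6800, V(3,3)=351.9900
  t=2,j=0: stock 165.8944 → up 209.0269 (V=258.9800), down 152.6228 (V=91.5000). Price 134.4881; hedge Δ=2.9693, bond B=-358.1002.
  t=2,j=1: stock 227.2032 → up 286.2760 (V=317.6800), down 209.0269 (V=258.9800). Price 271.8002; hedge Δ=0.7599, bond B=99.1532.
  t=2,j=2: stock 311.1696 → up 392.0737 (V=351.9900), down 286.2760 (V=317.6800). Price 323.5268; hedge Δ=0.3243, bond B=222.6150.
  t=1,j=0: stock 180.3200 → up 227.2032 (V=271.8002), down 165.8944 (V=134.4881). Price 169.1440; hedge Δ=2.2397, bond B=-234.7154.
  t=1,j=1: stock 246.9600 → up 311.1696 (V=323.5268), down 227.2032 (V=271.8002). Price 282.6659; hedge Δ=0.6160, bond B=130.5290.
  t=0,j=0: stock 196.0000 → up 246.9600 (V=282.6659), down 180.3200 (V=169.1440). Price 197.2217; hedge Δ=1.7035, bond B=-136.6664.
Check: Δ(0,0)·S0 + B(0,0) = 197.2217 = V0.

(0,0): Delta=1.7035 Bond=-136.6664
(1,0): Delta=2.2397 Bond=-234.7154
(1,1): Delta=0.6160 Bond=130.5290
(2,0): Delta=2.9693 Bond=-358.1002
(2,1): Delta=0.7599 Bond=99.1532
(2,2): Delta=0.3243 Bond=222.6150
V0=197.2217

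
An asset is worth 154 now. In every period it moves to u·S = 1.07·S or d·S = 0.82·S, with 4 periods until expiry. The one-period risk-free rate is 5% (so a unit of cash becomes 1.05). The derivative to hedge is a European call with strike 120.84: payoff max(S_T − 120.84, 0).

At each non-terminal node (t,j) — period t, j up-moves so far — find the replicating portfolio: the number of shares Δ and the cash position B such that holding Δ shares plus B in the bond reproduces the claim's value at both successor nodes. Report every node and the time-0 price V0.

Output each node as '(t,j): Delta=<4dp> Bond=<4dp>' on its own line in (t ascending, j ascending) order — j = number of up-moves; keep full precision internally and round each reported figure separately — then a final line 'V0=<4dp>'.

(0,0): Delta=0.9784 Bond=-95.9732
(1,0): Delta=0.8234 Bond=-81.1986
(1,1): Delta=0.9887 Bond=-102.4739
(2,0): Delta=0.0000 Bond=0.0000
(2,1): Delta=0.8782 Bond=-92.6723
(2,2): Delta=0.9960 Bond=-108.8955
(3,0): Delta=0.0000 Bond=0.0000
(3,1): Delta=0.0000 Bond=0.0000
(3,2): Delta=0.9368 Bond=-105.7673
(3,3): Delta=1.0000 Bond=-115.0857
V0=54.6940

Since d<R<u, set p* = (R−d)/(u−d) = 0.9200; price each node as the discounted p*-expectation of its children.
At expiry t=4: V(4,0)=0.0000, V(4,1)=0.0000, V(4,2)=0.0000, V(4,3)=33.8584, V(4,4)=81.0226
  t=3,j=0: stock 84.9107 → up 90.8544 (V=0.0000), down 69.6268 (V=0.0000). Price 0.0000; hedge Δ=0.0000, bond B=0.0000.
  t=3,j=1: stock 110.7981 → up 118.5539 (V=0.0000), down 90.8544 (V=0.0000). Price 0.0000; hedge Δ=0.0000, bond B=0.0000.
  t=3,j=2: stock 144.5780 → up 154.6984 (V=33.8584), down 118.5539 (V=0.0000). Price 29.6664; hedge Δ=0.9368, bond B=-105.7673.
  t=3,j=3: stock 188.6566 → up 201.8626 (V=81.0226), down 154.6984 (V=33.8584). Price 73.5709; hedge Δ=1.0000, bond B=-115.0857.
  t=2,j=0: stock 103.5496 → up 110.7981 (V=0.0000), down 84.9107 (V=0.0000). Price 0.0000; hedge Δ=0.0000, bond B=0.0000.
  t=2,j=1: stock 135.1196 → up 144.5780 (V=29.6664), down 110.7981 (V=0.0000). Price 25.9934; hedge Δ=0.8782, bond B=-92.6723.
  t=2,j=2: stock 176.3146 → up 188.6566 (V=73.5709), down 144.5780 (V=29.6664). Price 66.7224; hedge Δ=0.9960, bond B=-108.8955.
  t=1,j=0: stock 126.2800 → up 135.1196 (V=25.9934), down 103.5496 (V=0.0000). Price 22.7752; hedge Δ=0.8234, bond B=-81.1986.
  t=1,j=1: stock 164.7800 → up 176.3146 (V=66.7224), down 135.1196 (V=25.9934). Price 60.4420; hedge Δ=0.9887, bond B=-102.4739.
  t=0,j=0: stock 154.0000 → up 164.7800 (V=60.4420), down 126.2800 (V=22.7752). Price 54.6940; hedge Δ=0.9784, bond B=-95.9732.
The time-0 hedge costs 54.6940, which is the no-arbitrage price.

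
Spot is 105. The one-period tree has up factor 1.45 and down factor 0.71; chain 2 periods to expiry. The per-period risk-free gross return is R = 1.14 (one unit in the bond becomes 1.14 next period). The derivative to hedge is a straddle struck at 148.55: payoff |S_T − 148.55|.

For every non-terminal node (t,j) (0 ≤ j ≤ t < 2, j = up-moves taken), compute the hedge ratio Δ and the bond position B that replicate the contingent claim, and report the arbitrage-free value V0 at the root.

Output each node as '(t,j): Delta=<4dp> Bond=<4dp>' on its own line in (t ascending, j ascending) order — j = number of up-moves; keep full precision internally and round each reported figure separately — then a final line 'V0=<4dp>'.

The replicating-portfolio and risk-neutral prices coincide; use p* = (1.14−0.71)/(1.45−0.71) = 0.5811 for the latter.
Payoff layer (t=2): V(2,0)=95.6195, V(2,1)=40.4525, V(2,2)=72.2125
  t=1,j=0: stock 74.5500 → up 108.0975 (V=40.4525), down 52.9305 (V=95.6195). Price 55.7570; hedge Δ=-1.0000, bond B=130.3070.
  t=1,j=1: stock 152.2500 → up 220.7625 (V=72.2125), down 108.0975 (V=40.4525). Price 51.6734; hedge Δ=0.2819, bond B=8.7544.
  t=0,j=0: stock 105.0000 → up 152.2500 (V=51.6734), down 74.5500 (V=55.7570). Price 46.8281; hedge Δ=-0.0526, bond B=52.3466.
Check: Δ(0,0)·S0 + B(0,0) = 46.8281 = V0.

(0,0): Delta=-0.0526 Bond=52.3466
(1,0): Delta=-1.0000 Bond=130.3070
(1,1): Delta=0.2819 Bond=8.7544
V0=46.8281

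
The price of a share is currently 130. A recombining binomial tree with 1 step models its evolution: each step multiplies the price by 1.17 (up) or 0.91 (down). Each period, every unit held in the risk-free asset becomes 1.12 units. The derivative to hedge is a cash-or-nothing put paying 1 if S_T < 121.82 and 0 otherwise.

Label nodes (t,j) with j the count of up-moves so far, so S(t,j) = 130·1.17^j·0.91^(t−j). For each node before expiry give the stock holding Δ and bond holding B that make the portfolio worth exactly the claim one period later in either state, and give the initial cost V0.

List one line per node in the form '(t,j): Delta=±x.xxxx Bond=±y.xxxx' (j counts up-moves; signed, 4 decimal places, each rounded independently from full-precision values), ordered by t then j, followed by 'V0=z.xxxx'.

(0,0): Delta=-0.0296 Bond=4.0179
V0=0.1717

The replicating-portfolio and risk-neutral prices coincide; use p* = (1.12−0.91)/(1.17−0.91) = 0.8077 for the latter.
Payoff layer (t=1): V(1,0)=1.0000, V(1,1)=0.0000
Node (0,0) S=130.0000: V=(p*·0.0000+(1−p*)·1.0000)/1.12=0.1717; Δ=(0.0000−1.0000)/(152.1000−118.3000)=-0.0296; B=V−Δ·S=4.0179
Root portfolio cost Δ·130+B reproduces V0=0.1717.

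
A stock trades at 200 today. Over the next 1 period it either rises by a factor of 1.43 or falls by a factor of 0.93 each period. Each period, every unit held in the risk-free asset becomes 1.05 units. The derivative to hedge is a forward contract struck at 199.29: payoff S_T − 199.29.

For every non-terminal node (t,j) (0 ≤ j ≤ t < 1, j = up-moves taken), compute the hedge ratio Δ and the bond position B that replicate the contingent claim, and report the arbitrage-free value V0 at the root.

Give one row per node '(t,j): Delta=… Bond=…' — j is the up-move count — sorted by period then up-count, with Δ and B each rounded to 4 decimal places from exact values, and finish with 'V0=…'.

Risk-neutral probability p* = (R−d)/(u−d) = (1.05−0.93)/(1.43−0.93) = 0.2400.
At expiry t=1: V(1,0)=-13.2900, V(1,1)=86.7100
  t=0,j=0: stock 200.0000 → up 286.0000 (V=86.7100), down 186.0000 (V=-13.2900). Price 10.2000; hedge Δ=1.0000, bond B=-189.8000.
Each (Δ,B) replicates both successor values, so the strategy is self-financing and V0 is arbitrage-free.

(0,0): Delta=1.0000 Bond=-189.8000
V0=10.2000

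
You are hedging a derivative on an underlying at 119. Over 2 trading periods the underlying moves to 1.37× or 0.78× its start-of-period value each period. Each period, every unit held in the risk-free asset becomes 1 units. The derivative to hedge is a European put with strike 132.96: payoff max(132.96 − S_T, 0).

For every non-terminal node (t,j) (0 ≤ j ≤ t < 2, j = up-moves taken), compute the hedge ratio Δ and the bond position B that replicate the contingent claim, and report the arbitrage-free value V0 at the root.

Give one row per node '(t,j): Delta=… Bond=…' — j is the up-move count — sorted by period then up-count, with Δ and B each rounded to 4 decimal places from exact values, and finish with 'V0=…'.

No-arbitrage ⇒ martingale measure with p* = (R−d)/(u−d) = 0.3729.
Payoff layer (t=2): V(2,0)=60.5604, V(2,1)=5.7966, V(2,2)=0.0000
  t=1,j=0: stock 92.8200 → up 127.1634 (V=5.7966), down 72.3996 (V=60.5604). Price 40.1400; hedge Δ=-1.0000, bond B=132.9600.
  t=1,j=1: stock 163.0300 → up 223.3511 (V=0.0000), down 127.1634 (V=5.7966). Price 3.6352; hedge Δ=-0.0603, bond B=13.4599.
  t=0,j=0: stock 119.0000 → up 163.0300 (V=3.6352), down 92.8200 (V=40.1400). Price 26.5280; hedge Δ=-0.5199, bond B=88.4006.
Each (Δ,B) replicates both successor values, so the strategy is self-financing and V0 is arbitrage-free.

(0,0): Delta=-0.5199 Bond=88.4006
(1,0): Delta=-1.0000 Bond=132.9600
(1,1): Delta=-0.0603 Bond=13.4599
V0=26.5280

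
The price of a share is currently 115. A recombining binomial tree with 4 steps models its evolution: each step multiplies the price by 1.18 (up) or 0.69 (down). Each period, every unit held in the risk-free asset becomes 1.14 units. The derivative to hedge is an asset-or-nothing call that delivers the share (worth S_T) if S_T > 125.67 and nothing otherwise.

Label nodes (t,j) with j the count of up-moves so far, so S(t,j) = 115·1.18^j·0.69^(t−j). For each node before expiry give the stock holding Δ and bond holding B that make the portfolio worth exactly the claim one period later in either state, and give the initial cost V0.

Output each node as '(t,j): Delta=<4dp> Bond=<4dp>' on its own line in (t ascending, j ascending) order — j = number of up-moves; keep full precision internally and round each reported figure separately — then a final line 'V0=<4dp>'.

(0,0): Delta=1.1815 Bond=-22.4515
(1,0): Delta=2.1761 Bond=-104.5115
(1,1): Delta=1.1298 Bond=-18.5798
(2,0): Delta=0.0000 Bond=0.0000
(2,1): Delta=2.2892 Bond=-129.7337
(2,2): Delta=1.0696 Bond=-11.5319
(3,0): Delta=0.0000 Bond=0.0000
(3,1): Delta=0.0000 Bond=0.0000
(3,2): Delta=2.4082 Bond=-161.0427
(3,3): Delta=1.0000 Bond=0.0000
V0=113.4244

Risk-neutral probability p* = (R−d)/(u−d) = (1.14−0.69)/(1.18−0.69) = 0.9184.
Terminal values V(4,·): V(4,0)=0.0000, V(4,1)=0.0000, V(4,2)=0.0000, V(4,3)=130.3746, V(4,4)=222.9594
(3,0): S=37.7785. Δ = (V_up−V_dn)/(S_up−S_dn) = (0.0000−0.0000)/(44.5787−26.0672) = 0.0000. V = [p*·0.0000 + (1−p*)·0.0000]/1.14 = 0.0000. B = V − Δ·S = 0.0000.
(3,1): S=64.6068. Δ = (V_up−V_dn)/(S_up−S_dn) = (0.0000−0.0000)/(76.2360−44.5787) = 0.0000. V = [p*·0.0000 + (1−p*)·0.0000]/1.14 = 0.0000. B = V − Δ·S = 0.0000.
(3,2): S=110.4869. Δ = (V_up−V_dn)/(S_up−S_dn) = (130.3746−0.0000)/(130.3746−76.2360) = 2.4082. V = [p*·130.3746 + (1−p*)·0.0000]/1.14 = 105.0279. B = V − Δ·S = -161.0427.
(3,3): S=188.9487. Δ = (V_up−V_dn)/(S_up−S_dn) = (222.9594−130.3746)/(222.9594−130.3746) = 1.0000. V = [p*·222.9594 + (1−p*)·130.3746]/1.14 = 188.9487. B = V − Δ·S = 0.0000.
(2,0): S=54.7515. Δ = (V_up−V_dn)/(S_up−S_dn) = (0.0000−0.0000)/(64.6068−37.7785) = 0.0000. V = [p*·0.0000 + (1−p*)·0.0000]/1.14 = 0.0000. B = V − Δ·S = 0.0000.
(2,1): S=93.6330. Δ = (V_up−V_dn)/(S_up−S_dn) = (105.0279−0.0000)/(110.4869−64.6068) = 2.2892. V = [p*·105.0279 + (1−p*)·0.0000]/1.14 = 84.6089. B = V − Δ·S = -129.7337.
(2,2): S=160.1260. Δ = (V_up−V_dn)/(S_up−S_dn) = (188.9487−105.0279)/(188.9487−110.4869) = 1.0696. V = [p*·188.9487 + (1−p*)·105.0279]/1.14 = 159.7351. B = V − Δ·S = -11.5319.
(1,0): S=79.3500. Δ = (V_up−V_dn)/(S_up−S_dn) = (84.6089−0.0000)/(93.6330−54.7515) = 2.1761. V = [p*·84.6089 + (1−p*)·0.0000]/1.14 = 68.1597. B = V − Δ·S = -104.5115.
(1,1): S=135.7000. Δ = (V_up−V_dn)/(S_up−S_dn) = (159.7351−84.6089)/(160.1260−93.6330) = 1.1298. V = [p*·159.7351 + (1−p*)·84.6089]/1.14 = 134.7389. B = V − Δ·S = -18.5798.
(0,0): S=115.0000. Δ = (V_up−V_dn)/(S_up−S_dn) = (134.7389−68.1597)/(135.7000−79.3500) = 1.1815. V = [p*·134.7389 + (1−p*)·68.1597]/1.14 = 113.4244. B = V − Δ·S = -22.4515.
Self-financing check: at every node Δ·S+B equals the discounted successor values.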